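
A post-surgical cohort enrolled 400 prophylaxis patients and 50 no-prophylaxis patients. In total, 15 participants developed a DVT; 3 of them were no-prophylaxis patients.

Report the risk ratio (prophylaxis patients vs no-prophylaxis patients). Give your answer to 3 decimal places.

RR = 0.500

prophylaxis patients with the outcome: 15 − 3 = 12
prophylaxis patients without the outcome: 400 − 12 = 388
no-prophylaxis patients without the outcome: 50 − 3 = 47
risk, prophylaxis patients = 12/400 = 0.03000
risk, no-prophylaxis patients = 3/50 = 0.06000
RR = 0.03000 / 0.06000 = 0.500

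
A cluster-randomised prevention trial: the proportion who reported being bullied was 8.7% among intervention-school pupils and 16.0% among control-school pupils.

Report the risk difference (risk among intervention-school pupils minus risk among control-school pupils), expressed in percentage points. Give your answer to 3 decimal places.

RD = -7.300

risk difference = 0.0870 − 0.1600 = -0.0730 → -7.300 percentage points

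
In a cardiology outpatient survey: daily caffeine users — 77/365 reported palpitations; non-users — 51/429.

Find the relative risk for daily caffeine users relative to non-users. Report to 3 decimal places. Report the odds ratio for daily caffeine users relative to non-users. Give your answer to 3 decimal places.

RR = 1.775; OR = 1.982

risk, daily caffeine users = 77/365 = 0.2110
risk, non-users = 51/429 = 0.1189
RR = 0.2110 / 0.1189 = 1.775
OR = (77 × 378) / (288 × 51) = 29106/14688 ≈ 1.982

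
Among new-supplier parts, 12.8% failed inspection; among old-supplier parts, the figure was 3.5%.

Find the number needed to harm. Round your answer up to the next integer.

NNH = 11

absolute risk difference = 0.093000
1 / 0.093000 = 10.753 → round up → 11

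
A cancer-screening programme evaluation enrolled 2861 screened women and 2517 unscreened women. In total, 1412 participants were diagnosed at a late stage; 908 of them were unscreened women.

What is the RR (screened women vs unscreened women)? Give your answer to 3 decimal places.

RR: 0.488

screened women with the outcome: 1412 − 908 = 504
screened women without the outcome: 2861 − 504 = 2357
unscreened women without the outcome: 2517 − 908 = 1609
risk, screened women = 504/2861 = 0.1762
risk, unscreened women = 908/2517 = 0.3607
RR = 0.1762 / 0.3607 = 0.488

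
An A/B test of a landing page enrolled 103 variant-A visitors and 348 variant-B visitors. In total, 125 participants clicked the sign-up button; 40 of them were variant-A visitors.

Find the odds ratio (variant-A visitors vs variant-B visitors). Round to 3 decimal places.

variant-A visitors without the outcome: 103 − 40 = 63
variant-B visitors with the outcome: 125 − 40 = 85
variant-B visitors without the outcome: 348 − 85 = 263
OR = (40 × 263) / (63 × 85) = 10520/5355 ≈ 1.965

OR ≈ 1.965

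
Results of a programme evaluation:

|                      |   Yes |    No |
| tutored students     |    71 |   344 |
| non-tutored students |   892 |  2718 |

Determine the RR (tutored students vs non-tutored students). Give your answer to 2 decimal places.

RR = 0.69

risk, tutored students = 71/415 = 0.1711
risk, non-tutored students = 892/3610 = 0.2471
RR = 0.1711 / 0.2471 = 0.69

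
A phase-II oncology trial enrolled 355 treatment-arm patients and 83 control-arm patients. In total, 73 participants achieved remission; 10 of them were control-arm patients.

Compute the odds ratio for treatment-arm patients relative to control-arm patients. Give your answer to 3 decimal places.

OR: 1.575

treatment-arm patients with the outcome: 73 − 10 = 63
treatment-arm patients without the outcome: 355 − 63 = 292
control-arm patients without the outcome: 83 − 10 = 73
OR = (63 × 73) / (292 × 10) = 4599/2920 ≈ 1.575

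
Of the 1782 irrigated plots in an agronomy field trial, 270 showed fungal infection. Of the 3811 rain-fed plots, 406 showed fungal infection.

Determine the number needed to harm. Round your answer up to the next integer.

NNH = 23

risk, irrigated plots = 270/1782 = 0.151515
risk, rain-fed plots = 406/3811 = 0.106534
absolute risk difference = 0.044981
1 / 0.044981 = 22.232 → round up → 23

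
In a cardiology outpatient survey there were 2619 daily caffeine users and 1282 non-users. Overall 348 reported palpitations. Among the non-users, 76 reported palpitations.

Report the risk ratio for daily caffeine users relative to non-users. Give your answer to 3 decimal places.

daily caffeine users with the outcome: 348 − 76 = 272
daily caffeine users without the outcome: 2619 − 272 = 2347
non-users without the outcome: 1282 − 76 = 1206
risk, daily caffeine users = 272/2619 = 0.1039
risk, non-users = 76/1282 = 0.0593
RR = 0.1039 / 0.0593 = 1.752

RR ≈ 1.752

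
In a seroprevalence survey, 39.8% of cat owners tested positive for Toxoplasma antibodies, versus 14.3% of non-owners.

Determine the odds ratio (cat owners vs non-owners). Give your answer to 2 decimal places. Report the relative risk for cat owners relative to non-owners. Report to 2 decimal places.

odds, cat owners = 0.3980/0.6020 = 0.6611
odds, non-owners = 0.1430/0.8570 = 0.1669
OR = 0.6611 / 0.1669 = 3.96
RR = 0.3980 / 0.1430 = 2.78

OR = 3.96; RR = 2.78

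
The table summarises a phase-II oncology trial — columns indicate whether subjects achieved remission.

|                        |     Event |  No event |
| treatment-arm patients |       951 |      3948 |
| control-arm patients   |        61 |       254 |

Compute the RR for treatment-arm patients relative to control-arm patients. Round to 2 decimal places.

risk, treatment-arm patients = 951/4899 = 0.1941
risk, control-arm patients = 61/315 = 0.1937
RR = 0.1941 / 0.1937 = 1.00

RR ≈ 1.00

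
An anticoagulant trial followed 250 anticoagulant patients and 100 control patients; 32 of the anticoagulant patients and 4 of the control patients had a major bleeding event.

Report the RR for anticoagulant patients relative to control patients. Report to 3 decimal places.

risk, anticoagulant patients = 32/250 = 0.12800
risk, control patients = 4/100 = 0.04000
RR = 0.12800 / 0.04000 = 3.200

RR ≈ 3.200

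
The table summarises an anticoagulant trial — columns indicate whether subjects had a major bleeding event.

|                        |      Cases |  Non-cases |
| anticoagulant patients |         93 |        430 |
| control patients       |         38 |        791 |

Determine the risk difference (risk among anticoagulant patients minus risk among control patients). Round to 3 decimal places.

RD: 0.132

risk, anticoagulant patients = 93/523 = 0.17782
risk, control patients = 38/829 = 0.04584
risk difference = 0.17782 − 0.04584 = 0.132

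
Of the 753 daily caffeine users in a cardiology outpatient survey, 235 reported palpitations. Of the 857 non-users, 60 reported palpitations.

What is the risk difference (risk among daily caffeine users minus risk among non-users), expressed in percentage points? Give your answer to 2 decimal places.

RD: 24.21

risk, daily caffeine users = 235/753 = 0.3121
risk, non-users = 60/857 = 0.0700
risk difference = 0.3121 − 0.0700 = 0.2421 → 24.21 percentage points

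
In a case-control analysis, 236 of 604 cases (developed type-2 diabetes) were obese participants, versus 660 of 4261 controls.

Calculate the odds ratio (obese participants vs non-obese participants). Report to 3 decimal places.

3.499

odds, obese participants = 236/660 = 0.3576
odds, non-obese participants = 368/3601 = 0.1022
OR = 0.3576 / 0.1022 = 3.499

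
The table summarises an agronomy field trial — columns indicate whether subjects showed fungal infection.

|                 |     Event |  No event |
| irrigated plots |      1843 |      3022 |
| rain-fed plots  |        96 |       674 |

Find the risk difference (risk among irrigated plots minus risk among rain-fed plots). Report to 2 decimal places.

risk, irrigated plots = 1843/4865 = 0.3788
risk, rain-fed plots = 96/770 = 0.1247
risk difference = 0.3788 − 0.1247 = 0.25

0.25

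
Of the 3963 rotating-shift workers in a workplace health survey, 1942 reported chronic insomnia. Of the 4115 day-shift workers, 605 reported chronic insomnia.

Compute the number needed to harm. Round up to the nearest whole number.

risk, rotating-shift workers = 1942/3963 = 0.490033
risk, day-shift workers = 605/4115 = 0.147023
absolute risk difference = 0.343010
1 / 0.343010 = 2.915 → round up → 3

NNH ≈ 3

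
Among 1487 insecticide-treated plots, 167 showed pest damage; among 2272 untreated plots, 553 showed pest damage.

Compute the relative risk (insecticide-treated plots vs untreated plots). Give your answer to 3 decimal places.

risk, insecticide-treated plots = 167/1487 = 0.1123
risk, untreated plots = 553/2272 = 0.2434
RR = 0.1123 / 0.2434 = 0.461

RR = 0.461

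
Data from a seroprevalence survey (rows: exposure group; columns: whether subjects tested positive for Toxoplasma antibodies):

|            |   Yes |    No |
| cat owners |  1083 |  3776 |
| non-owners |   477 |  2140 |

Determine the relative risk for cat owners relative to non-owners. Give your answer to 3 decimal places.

risk, cat owners = 1083/4859 = 0.2229
risk, non-owners = 477/2617 = 0.1823
RR = 0.2229 / 0.1823 = 1.223

RR ≈ 1.223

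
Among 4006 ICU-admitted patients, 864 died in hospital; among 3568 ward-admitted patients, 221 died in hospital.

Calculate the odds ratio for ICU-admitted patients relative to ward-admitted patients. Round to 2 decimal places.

OR = (864 × 3347) / (3142 × 221) = 2891808/694382 ≈ 4.16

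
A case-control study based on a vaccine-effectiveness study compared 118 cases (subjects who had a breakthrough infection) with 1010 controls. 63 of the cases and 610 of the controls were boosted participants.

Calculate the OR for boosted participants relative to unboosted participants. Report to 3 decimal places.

odds, boosted participants = 63/610 = 0.1033
odds, unboosted participants = 55/400 = 0.1375
OR = 0.1033 / 0.1375 = 0.751

0.751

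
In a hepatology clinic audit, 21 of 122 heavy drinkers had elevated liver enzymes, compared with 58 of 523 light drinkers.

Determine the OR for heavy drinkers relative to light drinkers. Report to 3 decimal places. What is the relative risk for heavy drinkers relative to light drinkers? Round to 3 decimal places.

OR = (21 × 465) / (101 × 58) = 9765/5858 ≈ 1.667
risk, heavy drinkers = 21/122 = 0.1721
risk, light drinkers = 58/523 = 0.1109
RR = 0.1721 / 0.1109 = 1.552

OR = 1.667; RR = 1.552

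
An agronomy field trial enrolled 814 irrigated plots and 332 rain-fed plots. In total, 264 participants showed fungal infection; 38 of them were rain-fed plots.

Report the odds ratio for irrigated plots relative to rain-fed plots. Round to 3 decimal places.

irrigated plots with the outcome: 264 − 38 = 226
irrigated plots without the outcome: 814 − 226 = 588
rain-fed plots without the outcome: 332 − 38 = 294
OR = (226 × 294) / (588 × 38) = 66444/22344 ≈ 2.974

2.974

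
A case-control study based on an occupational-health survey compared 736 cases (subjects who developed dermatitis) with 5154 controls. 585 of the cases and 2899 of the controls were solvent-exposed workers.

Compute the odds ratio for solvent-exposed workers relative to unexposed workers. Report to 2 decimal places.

OR = (585 × 2255) / (2899 × 151) = 1319175/437749 ≈ 3.01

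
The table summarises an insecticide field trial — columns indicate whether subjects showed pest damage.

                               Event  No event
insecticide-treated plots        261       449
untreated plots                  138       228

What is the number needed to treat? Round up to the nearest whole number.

risk, insecticide-treated plots = 261/710 = 0.367606
risk, untreated plots = 138/366 = 0.377049
absolute risk difference = 0.009444
1 / 0.009444 = 105.887 → round up → 106

NNT ≈ 106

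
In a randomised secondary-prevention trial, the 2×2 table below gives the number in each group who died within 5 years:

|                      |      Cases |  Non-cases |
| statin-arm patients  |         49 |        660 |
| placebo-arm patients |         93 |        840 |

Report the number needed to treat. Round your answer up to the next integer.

NNT = 33

risk, statin-arm patients = 49/709 = 0.069111
risk, placebo-arm patients = 93/933 = 0.099678
absolute risk difference = 0.030567
1 / 0.030567 = 32.715 → round up → 33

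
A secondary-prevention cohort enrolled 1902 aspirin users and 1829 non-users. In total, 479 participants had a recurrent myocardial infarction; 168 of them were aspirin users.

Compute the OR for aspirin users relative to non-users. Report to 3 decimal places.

aspirin users without the outcome: 1902 − 168 = 1734
non-users with the outcome: 479 − 168 = 311
non-users without the outcome: 1829 − 311 = 1518
odds, aspirin users = 168/1734 = 0.0969
odds, non-users = 311/1518 = 0.2049
OR = 0.0969 / 0.2049 = 0.473

OR = 0.473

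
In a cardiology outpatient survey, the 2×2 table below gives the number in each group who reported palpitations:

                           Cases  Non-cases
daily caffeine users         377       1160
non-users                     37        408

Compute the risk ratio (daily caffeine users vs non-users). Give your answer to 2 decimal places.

2.95

risk, daily caffeine users = 377/1537 = 0.2453
risk, non-users = 37/445 = 0.0831
RR = 0.2453 / 0.0831 = 2.95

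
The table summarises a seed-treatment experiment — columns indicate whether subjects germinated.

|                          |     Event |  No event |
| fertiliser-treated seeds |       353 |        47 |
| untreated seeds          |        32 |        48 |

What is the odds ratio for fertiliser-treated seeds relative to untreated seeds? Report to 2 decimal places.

odds, fertiliser-treated seeds = 353/47 = 7.5106
odds, untreated seeds = 32/48 = 0.6667
OR = 7.5106 / 0.6667 = 11.27

OR = 11.27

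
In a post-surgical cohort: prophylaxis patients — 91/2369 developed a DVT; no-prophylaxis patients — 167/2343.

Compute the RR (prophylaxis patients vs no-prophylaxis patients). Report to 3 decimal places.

risk, prophylaxis patients = 91/2369 = 0.03841
risk, no-prophylaxis patients = 167/2343 = 0.07128
RR = 0.03841 / 0.07128 = 0.539

RR ≈ 0.539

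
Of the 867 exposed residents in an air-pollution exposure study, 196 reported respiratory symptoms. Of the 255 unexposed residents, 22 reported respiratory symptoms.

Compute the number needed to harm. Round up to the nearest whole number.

risk, exposed residents = 196/867 = 0.226067
risk, unexposed residents = 22/255 = 0.086275
absolute risk difference = 0.139792
1 / 0.139792 = 7.153 → round up → 8

NNH ≈ 8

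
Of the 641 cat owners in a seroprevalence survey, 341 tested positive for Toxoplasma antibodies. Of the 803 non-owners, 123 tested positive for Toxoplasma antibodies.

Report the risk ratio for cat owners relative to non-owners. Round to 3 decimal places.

risk, cat owners = 341/641 = 0.5320
risk, non-owners = 123/803 = 0.1532
RR = 0.5320 / 0.1532 = 3.473

RR ≈ 3.473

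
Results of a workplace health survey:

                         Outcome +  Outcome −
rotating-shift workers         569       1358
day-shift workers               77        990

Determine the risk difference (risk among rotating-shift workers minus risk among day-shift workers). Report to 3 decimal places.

risk, rotating-shift workers = 569/1927 = 0.2953
risk, day-shift workers = 77/1067 = 0.0722
risk difference = 0.2953 − 0.0722 = 0.223

0.223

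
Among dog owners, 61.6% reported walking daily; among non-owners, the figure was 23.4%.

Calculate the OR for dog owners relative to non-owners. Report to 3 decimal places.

OR = 5.251

odds, dog owners = 0.6160/0.3840 = 1.6042
odds, non-owners = 0.2340/0.7660 = 0.3055
OR = 1.6042 / 0.3055 = 5.251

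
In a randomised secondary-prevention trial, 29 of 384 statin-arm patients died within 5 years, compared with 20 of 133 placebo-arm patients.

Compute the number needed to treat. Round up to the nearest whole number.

NNT ≈ 14

risk, statin-arm patients = 29/384 = 0.075521
risk, placebo-arm patients = 20/133 = 0.150376
absolute risk difference = 0.074855
1 / 0.074855 = 13.359 → round up → 14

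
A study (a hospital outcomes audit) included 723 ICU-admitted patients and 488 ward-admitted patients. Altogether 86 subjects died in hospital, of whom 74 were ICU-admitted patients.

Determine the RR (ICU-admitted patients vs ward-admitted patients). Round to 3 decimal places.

4.162

ICU-admitted patients without the outcome: 723 − 74 = 649
ward-admitted patients with the outcome: 86 − 74 = 12
ward-admitted patients without the outcome: 488 − 12 = 476
risk, ICU-admitted patients = 74/723 = 0.10235
risk, ward-admitted patients = 12/488 = 0.02459
RR = 0.10235 / 0.02459 = 4.162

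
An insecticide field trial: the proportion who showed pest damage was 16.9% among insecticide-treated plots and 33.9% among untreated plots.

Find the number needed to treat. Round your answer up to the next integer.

absolute risk difference = 0.170000
1 / 0.170000 = 5.882 → round up → 6

6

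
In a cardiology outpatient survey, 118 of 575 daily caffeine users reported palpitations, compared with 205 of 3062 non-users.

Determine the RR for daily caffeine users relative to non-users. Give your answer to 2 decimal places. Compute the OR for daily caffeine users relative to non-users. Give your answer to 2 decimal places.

risk, daily caffeine users = 118/575 = 0.2052
risk, non-users = 205/3062 = 0.0669
RR = 0.2052 / 0.0669 = 3.07
OR = (118 × 2857) / (457 × 205) = 337126/93685 ≈ 3.60

RR = 3.07; OR = 3.60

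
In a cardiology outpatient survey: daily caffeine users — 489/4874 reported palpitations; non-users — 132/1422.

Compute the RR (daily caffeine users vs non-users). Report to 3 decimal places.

risk, daily caffeine users = 489/4874 = 0.1003
risk, non-users = 132/1422 = 0.0928
RR = 0.1003 / 0.0928 = 1.081

1.081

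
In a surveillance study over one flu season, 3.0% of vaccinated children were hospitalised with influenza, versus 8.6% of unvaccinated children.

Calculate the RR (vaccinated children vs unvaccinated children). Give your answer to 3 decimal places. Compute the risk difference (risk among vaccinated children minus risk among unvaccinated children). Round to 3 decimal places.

RR = 0.349; RD = -0.056

RR = 0.03000 / 0.08600 = 0.349
risk difference = 0.03000 − 0.08600 = -0.056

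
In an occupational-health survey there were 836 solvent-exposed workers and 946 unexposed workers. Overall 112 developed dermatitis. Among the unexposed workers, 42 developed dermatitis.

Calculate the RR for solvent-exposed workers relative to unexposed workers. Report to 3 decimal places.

RR ≈ 1.886

solvent-exposed workers with the outcome: 112 − 42 = 70
solvent-exposed workers without the outcome: 836 − 70 = 766
unexposed workers without the outcome: 946 − 42 = 904
risk, solvent-exposed workers = 70/836 = 0.08373
risk, unexposed workers = 42/946 = 0.04440
RR = 0.08373 / 0.04440 = 1.886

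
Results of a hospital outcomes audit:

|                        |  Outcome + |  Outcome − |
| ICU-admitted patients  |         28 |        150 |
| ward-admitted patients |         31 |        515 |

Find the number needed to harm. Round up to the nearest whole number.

risk, ICU-admitted patients = 28/178 = 0.157303
risk, ward-admitted patients = 31/546 = 0.056777
absolute risk difference = 0.100527
1 / 0.100527 = 9.948 → round up → 10

NNH = 10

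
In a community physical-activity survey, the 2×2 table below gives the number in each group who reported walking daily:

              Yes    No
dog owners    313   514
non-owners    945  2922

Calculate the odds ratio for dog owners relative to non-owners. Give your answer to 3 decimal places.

OR = (313 × 2922) / (514 × 945) = 914586/485730 ≈ 1.883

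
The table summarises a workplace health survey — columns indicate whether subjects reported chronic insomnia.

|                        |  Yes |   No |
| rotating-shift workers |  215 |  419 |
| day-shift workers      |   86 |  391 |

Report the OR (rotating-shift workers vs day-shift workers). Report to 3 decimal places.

OR = (215 × 391) / (419 × 86) = 84065/36034 ≈ 2.333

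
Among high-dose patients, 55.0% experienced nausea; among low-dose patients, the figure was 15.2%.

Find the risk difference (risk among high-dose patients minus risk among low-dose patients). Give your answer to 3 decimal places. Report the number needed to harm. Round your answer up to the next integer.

risk difference = 0.5500 − 0.1520 = 0.398
absolute risk difference = 0.398000
1 / 0.398000 = 2.513 → round up → 3

RD = 0.398; NNH = 3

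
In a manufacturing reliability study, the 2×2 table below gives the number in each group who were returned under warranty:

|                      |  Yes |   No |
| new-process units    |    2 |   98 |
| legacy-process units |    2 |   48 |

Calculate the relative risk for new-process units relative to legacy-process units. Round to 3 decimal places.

risk, new-process units = 2/100 = 0.02000
risk, legacy-process units = 2/50 = 0.04000
RR = 0.02000 / 0.04000 = 0.500

RR ≈ 0.500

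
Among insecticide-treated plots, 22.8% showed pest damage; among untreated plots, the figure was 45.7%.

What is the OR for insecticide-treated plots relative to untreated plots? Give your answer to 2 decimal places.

0.35

odds, insecticide-treated plots = 0.2280/0.7720 = 0.2953
odds, untreated plots = 0.4570/0.5430 = 0.8416
OR = 0.2953 / 0.8416 = 0.35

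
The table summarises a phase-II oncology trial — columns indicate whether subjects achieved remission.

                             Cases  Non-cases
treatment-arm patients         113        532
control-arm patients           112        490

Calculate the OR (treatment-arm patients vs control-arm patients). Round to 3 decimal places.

OR = (113 × 490) / (532 × 112) = 55370/59584 ≈ 0.929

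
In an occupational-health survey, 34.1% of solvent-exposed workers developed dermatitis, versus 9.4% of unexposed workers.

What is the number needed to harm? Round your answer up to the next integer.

absolute risk difference = 0.247000
1 / 0.247000 = 4.049 → round up → 5

NNH ≈ 5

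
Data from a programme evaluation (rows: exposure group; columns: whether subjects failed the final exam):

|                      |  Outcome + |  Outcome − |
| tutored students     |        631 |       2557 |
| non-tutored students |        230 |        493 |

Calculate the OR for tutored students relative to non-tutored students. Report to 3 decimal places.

0.529

odds, tutored students = 631/2557 = 0.2468
odds, non-tutored students = 230/493 = 0.4665
OR = 0.2468 / 0.4665 = 0.529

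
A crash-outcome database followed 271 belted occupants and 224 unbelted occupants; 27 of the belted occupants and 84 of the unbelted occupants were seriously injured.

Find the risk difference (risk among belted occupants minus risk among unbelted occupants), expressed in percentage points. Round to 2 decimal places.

RD: -27.54

risk, belted occupants = 27/271 = 0.0996
risk, unbelted occupants = 84/224 = 0.3750
risk difference = 0.0996 − 0.3750 = -0.2754 → -27.54 percentage points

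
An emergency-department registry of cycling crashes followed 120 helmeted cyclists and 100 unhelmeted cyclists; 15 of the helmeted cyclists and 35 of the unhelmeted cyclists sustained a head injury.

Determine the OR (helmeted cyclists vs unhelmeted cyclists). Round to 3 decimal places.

OR = (15 × 65) / (105 × 35) = 975/3675 ≈ 0.265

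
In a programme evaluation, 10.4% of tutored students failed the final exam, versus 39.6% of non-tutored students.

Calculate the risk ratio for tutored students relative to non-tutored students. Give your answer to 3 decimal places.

RR = 0.1040 / 0.3960 = 0.263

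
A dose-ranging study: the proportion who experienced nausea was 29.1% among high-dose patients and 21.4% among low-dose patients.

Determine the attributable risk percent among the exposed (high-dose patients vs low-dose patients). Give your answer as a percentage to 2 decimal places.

AR% = (0.2910 − 0.2140) / 0.2910 = 0.2646 → 26.46%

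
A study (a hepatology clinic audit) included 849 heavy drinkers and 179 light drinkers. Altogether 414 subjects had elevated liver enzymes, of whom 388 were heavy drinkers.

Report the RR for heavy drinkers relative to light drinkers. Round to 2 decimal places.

3.15

heavy drinkers without the outcome: 849 − 388 = 461
light drinkers with the outcome: 414 − 388 = 26
light drinkers without the outcome: 179 − 26 = 153
risk, heavy drinkers = 388/849 = 0.4570
risk, light drinkers = 26/179 = 0.1453
RR = 0.4570 / 0.1453 = 3.15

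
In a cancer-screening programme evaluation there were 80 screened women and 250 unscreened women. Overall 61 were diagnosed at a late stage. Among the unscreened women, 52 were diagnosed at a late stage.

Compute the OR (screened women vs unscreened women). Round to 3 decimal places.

screened women with the outcome: 61 − 52 = 9
screened women without the outcome: 80 − 9 = 71
unscreened women without the outcome: 250 − 52 = 198
OR = (9 × 198) / (71 × 52) = 1782/3692 ≈ 0.483

0.483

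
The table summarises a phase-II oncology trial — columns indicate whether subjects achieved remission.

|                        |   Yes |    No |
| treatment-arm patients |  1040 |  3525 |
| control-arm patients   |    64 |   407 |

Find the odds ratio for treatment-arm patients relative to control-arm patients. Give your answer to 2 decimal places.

OR = (1040 × 407) / (3525 × 64) = 423280/225600 ≈ 1.88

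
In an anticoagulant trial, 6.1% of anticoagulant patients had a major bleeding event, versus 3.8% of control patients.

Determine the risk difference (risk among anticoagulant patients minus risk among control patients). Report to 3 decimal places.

risk difference = 0.06100 − 0.03800 = 0.023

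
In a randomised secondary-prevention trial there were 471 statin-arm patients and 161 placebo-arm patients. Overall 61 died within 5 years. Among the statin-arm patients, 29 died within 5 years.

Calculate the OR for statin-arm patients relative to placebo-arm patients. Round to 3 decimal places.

statin-arm patients without the outcome: 471 − 29 = 442
placebo-arm patients with the outcome: 61 − 29 = 32
placebo-arm patients without the outcome: 161 − 32 = 129
OR = (29 × 129) / (442 × 32) = 3741/14144 ≈ 0.264

0.264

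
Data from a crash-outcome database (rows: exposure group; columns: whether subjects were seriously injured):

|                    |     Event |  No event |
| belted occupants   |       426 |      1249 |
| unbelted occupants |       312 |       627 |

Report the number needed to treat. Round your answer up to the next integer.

risk, belted occupants = 426/1675 = 0.254328
risk, unbelted occupants = 312/939 = 0.332268
absolute risk difference = 0.077940
1 / 0.077940 = 12.830 → round up → 13

13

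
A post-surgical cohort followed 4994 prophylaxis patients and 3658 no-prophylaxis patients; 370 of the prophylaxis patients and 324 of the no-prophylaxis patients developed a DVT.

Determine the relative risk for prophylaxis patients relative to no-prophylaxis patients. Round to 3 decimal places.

risk, prophylaxis patients = 370/4994 = 0.0741
risk, no-prophylaxis patients = 324/3658 = 0.0886
RR = 0.0741 / 0.0886 = 0.836

RR = 0.836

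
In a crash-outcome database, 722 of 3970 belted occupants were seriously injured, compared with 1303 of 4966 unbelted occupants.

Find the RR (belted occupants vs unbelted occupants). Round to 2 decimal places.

risk, belted occupants = 722/3970 = 0.1819
risk, unbelted occupants = 1303/4966 = 0.2624
RR = 0.1819 / 0.2624 = 0.69

RR: 0.69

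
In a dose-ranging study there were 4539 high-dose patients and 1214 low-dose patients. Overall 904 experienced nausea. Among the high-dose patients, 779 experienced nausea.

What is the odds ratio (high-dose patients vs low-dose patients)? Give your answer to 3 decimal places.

high-dose patients without the outcome: 4539 − 779 = 3760
low-dose patients with the outcome: 904 − 779 = 125
low-dose patients without the outcome: 1214 − 125 = 1089
odds, high-dose patients = 779/3760 = 0.2072
odds, low-dose patients = 125/1089 = 0.1148
OR = 0.2072 / 0.1148 = 1.805

OR ≈ 1.805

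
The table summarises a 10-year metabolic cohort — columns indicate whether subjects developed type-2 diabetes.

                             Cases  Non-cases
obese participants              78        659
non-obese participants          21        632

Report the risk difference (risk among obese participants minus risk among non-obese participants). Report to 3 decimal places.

RD = 0.074

risk, obese participants = 78/737 = 0.10583
risk, non-obese participants = 21/653 = 0.03216
risk difference = 0.10583 − 0.03216 = 0.074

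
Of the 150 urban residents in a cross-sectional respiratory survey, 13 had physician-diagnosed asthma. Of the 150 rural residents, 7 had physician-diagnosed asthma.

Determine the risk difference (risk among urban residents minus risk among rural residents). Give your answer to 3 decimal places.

risk, urban residents = 13/150 = 0.08667
risk, rural residents = 7/150 = 0.04667
risk difference = 0.08667 − 0.04667 = 0.040

RD = 0.040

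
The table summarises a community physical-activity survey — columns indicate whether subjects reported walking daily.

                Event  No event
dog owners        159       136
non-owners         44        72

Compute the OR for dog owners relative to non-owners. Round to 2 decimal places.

OR = (159 × 72) / (136 × 44) = 11448/5984 ≈ 1.91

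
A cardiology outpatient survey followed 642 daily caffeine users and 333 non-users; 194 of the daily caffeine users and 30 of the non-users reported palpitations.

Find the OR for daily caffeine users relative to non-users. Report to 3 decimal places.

odds, daily caffeine users = 194/448 = 0.4330
odds, non-users = 30/303 = 0.0990
OR = 0.4330 / 0.0990 = 4.374

OR = 4.374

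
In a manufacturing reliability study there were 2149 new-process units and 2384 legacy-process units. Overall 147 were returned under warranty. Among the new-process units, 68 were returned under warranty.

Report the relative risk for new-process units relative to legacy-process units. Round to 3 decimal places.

new-process units without the outcome: 2149 − 68 = 2081
legacy-process units with the outcome: 147 − 68 = 79
legacy-process units without the outcome: 2384 − 79 = 2305
risk, new-process units = 68/2149 = 0.03164
risk, legacy-process units = 79/2384 = 0.03314
RR = 0.03164 / 0.03314 = 0.955

RR: 0.955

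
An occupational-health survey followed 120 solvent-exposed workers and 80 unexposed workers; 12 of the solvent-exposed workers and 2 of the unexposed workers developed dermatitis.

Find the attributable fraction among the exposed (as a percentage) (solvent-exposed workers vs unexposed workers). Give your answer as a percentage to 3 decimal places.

AR% = 75.000%

risk, solvent-exposed workers = 12/120 = 0.10000
risk, unexposed workers = 2/80 = 0.02500
AR% = (0.10000 − 0.02500) / 0.10000 = 0.7500 → 75.000%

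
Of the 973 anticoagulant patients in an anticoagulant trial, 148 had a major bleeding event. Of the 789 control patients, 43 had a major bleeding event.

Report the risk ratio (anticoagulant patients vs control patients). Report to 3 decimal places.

risk, anticoagulant patients = 148/973 = 0.1521
risk, control patients = 43/789 = 0.0545
RR = 0.1521 / 0.0545 = 2.791

RR ≈ 2.791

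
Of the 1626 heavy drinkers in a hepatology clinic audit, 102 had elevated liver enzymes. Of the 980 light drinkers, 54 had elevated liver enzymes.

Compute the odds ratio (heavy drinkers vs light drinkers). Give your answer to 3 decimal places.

OR ≈ 1.148

odds, heavy drinkers = 102/1524 = 0.0669
odds, light drinkers = 54/926 = 0.0583
OR = 0.0669 / 0.0583 = 1.148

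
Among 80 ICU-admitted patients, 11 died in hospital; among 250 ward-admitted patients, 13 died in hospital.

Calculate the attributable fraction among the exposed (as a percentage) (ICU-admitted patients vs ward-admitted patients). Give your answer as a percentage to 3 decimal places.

risk, ICU-admitted patients = 11/80 = 0.1375
risk, ward-admitted patients = 13/250 = 0.0520
AR% = (0.1375 − 0.0520) / 0.1375 = 0.6218 → 62.182%

AR% = 62.182%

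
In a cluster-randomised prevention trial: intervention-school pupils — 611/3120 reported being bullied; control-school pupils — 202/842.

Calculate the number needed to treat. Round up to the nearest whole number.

23

risk, intervention-school pupils = 611/3120 = 0.195833
risk, control-school pupils = 202/842 = 0.239905
absolute risk difference = 0.044072
1 / 0.044072 = 22.690 → round up → 23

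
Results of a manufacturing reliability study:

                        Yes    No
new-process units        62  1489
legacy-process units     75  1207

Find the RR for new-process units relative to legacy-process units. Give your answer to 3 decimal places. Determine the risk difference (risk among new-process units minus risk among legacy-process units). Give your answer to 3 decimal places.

risk, new-process units = 62/1551 = 0.03997
risk, legacy-process units = 75/1282 = 0.05850
RR = 0.03997 / 0.05850 = 0.683
risk difference = 0.03997 − 0.05850 = -0.019

RR = 0.683; RD = -0.019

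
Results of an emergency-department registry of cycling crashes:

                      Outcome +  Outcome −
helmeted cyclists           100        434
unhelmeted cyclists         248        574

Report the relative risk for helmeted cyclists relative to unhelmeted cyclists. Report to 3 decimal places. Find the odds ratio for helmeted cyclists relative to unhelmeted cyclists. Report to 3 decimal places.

RR = 0.621; OR = 0.533

risk, helmeted cyclists = 100/534 = 0.1873
risk, unhelmeted cyclists = 248/822 = 0.3017
RR = 0.1873 / 0.3017 = 0.621
odds, helmeted cyclists = 100/434 = 0.2304
odds, unhelmeted cyclists = 248/574 = 0.4321
OR = 0.2304 / 0.4321 = 0.533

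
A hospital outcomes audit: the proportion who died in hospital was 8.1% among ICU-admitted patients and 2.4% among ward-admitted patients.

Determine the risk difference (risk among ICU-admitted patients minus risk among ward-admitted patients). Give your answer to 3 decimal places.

risk difference = 0.08100 − 0.02400 = 0.057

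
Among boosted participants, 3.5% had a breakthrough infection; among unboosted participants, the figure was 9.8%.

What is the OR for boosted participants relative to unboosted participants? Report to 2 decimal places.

OR ≈ 0.33

odds, boosted participants = 0.03500/0.96500 = 0.03627
odds, unboosted participants = 0.09800/0.90200 = 0.10865
OR = 0.03627 / 0.10865 = 0.33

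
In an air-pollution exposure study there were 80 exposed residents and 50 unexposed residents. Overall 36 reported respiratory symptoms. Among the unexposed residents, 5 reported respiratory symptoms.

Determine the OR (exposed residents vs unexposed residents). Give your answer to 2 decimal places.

5.69

exposed residents with the outcome: 36 − 5 = 31
exposed residents without the outcome: 80 − 31 = 49
unexposed residents without the outcome: 50 − 5 = 45
OR = (31 × 45) / (49 × 5) = 1395/245 ≈ 5.69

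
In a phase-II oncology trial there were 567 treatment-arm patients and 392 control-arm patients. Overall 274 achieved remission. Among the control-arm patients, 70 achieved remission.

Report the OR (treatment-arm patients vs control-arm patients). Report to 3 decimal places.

treatment-arm patients with the outcome: 274 − 70 = 204
treatment-arm patients without the outcome: 567 − 204 = 363
control-arm patients without the outcome: 392 − 70 = 322
OR = (204 × 322) / (363 × 70) = 65688/25410 ≈ 2.585

2.585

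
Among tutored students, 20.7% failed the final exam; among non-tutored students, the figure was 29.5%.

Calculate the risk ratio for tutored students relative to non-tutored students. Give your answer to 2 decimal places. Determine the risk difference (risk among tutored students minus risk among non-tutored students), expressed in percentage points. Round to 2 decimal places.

RR = 0.2070 / 0.2950 = 0.70
risk difference = 0.2070 − 0.2950 = -0.0880 → -8.80 percentage points

RR = 0.70; RD = -8.80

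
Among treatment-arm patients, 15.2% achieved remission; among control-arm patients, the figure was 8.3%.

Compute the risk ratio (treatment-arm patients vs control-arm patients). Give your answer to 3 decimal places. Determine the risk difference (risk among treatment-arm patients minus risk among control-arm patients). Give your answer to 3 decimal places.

RR = 0.1520 / 0.0830 = 1.831
risk difference = 0.1520 − 0.0830 = 0.069

RR = 1.831; RD = 0.069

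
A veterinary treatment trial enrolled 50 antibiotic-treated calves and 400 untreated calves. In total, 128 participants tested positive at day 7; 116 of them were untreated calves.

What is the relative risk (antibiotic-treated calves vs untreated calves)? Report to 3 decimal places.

antibiotic-treated calves with the outcome: 128 − 116 = 12
antibiotic-treated calves without the outcome: 50 − 12 = 38
untreated calves without the outcome: 400 − 116 = 284
risk, antibiotic-treated calves = 12/50 = 0.2400
risk, untreated calves = 116/400 = 0.2900
RR = 0.2400 / 0.2900 = 0.828

RR ≈ 0.828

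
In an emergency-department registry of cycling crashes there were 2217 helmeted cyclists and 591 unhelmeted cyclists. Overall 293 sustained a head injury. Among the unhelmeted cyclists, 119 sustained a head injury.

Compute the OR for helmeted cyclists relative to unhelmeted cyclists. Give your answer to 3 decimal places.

helmeted cyclists with the outcome: 293 − 119 = 174
helmeted cyclists without the outcome: 2217 − 174 = 2043
unhelmeted cyclists without the outcome: 591 − 119 = 472
OR = (174 × 472) / (2043 × 119) = 82128/243117 ≈ 0.338

0.338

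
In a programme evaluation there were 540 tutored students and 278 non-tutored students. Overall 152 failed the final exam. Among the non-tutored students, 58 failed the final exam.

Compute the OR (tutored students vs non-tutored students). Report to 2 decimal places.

tutored students with the outcome: 152 − 58 = 94
tutored students without the outcome: 540 − 94 = 446
non-tutored students without the outcome: 278 − 58 = 220
odds, tutored students = 94/446 = 0.2108
odds, non-tutored students = 58/220 = 0.2636
OR = 0.2108 / 0.2636 = 0.80

OR ≈ 0.80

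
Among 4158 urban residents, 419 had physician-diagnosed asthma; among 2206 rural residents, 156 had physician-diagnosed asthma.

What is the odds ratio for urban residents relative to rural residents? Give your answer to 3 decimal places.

OR: 1.473

odds, urban residents = 419/3739 = 0.1121
odds, rural residents = 156/2050 = 0.0761
OR = 0.1121 / 0.0761 = 1.473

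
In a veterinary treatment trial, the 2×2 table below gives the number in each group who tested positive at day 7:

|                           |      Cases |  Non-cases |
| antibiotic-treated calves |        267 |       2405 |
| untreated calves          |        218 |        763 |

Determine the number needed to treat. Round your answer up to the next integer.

NNT = 9

risk, antibiotic-treated calves = 267/2672 = 0.099925
risk, untreated calves = 218/981 = 0.222222
absolute risk difference = 0.122297
1 / 0.122297 = 8.177 → round up → 9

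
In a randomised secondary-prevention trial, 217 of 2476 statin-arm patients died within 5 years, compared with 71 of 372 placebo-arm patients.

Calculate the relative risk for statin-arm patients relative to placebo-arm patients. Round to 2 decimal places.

risk, statin-arm patients = 217/2476 = 0.0876
risk, placebo-arm patients = 71/372 = 0.1909
RR = 0.0876 / 0.1909 = 0.46

0.46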